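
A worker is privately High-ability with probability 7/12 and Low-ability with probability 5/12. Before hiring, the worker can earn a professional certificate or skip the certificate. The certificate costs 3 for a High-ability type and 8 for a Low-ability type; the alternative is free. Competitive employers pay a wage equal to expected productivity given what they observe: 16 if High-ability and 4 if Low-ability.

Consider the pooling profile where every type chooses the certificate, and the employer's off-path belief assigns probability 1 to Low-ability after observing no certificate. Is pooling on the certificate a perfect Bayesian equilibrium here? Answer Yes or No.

On path, the employer holds the prior and pays 7/12·16 + 5/12·4 = 11. Off path (no certificate), believing Low-ability, it pays 4.
High-ability: the certificate nets 11 − 3 = 8; no certificate nets 4. High-ability stays.
Low-ability: the certificate nets 11 − 8 = 3; no certificate nets 4. Low-ability would deviate.
A type deviates, so pooling fails.

No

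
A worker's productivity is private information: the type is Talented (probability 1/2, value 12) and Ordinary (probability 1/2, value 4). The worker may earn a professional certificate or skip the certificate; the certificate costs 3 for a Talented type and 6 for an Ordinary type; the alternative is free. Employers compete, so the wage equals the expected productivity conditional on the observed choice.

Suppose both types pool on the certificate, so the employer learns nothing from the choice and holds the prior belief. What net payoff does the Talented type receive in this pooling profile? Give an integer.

Pooled wage = 1/2·12 + 1/2·4 = 8.
Talented pays cost 3 for the certificate, so net payoff = 8 − 3 = 5.

5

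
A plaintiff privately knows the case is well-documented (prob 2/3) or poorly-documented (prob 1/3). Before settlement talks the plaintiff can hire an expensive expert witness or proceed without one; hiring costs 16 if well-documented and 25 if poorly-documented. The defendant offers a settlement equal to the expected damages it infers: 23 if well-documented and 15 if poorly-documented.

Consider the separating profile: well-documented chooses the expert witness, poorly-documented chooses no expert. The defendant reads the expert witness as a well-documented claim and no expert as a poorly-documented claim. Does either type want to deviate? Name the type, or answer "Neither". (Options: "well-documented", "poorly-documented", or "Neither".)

The expert witness pays 23; no expert pays 15.
well-documented: assigned the expert witness, nets 23 − 16 = 7; deviating to no expert nets 15.
poorly-documented: assigned no expert, nets 15; deviating to the expert witness nets 23 − 25 = -2.
The well-documented type gains 8 by deviating.

well-documented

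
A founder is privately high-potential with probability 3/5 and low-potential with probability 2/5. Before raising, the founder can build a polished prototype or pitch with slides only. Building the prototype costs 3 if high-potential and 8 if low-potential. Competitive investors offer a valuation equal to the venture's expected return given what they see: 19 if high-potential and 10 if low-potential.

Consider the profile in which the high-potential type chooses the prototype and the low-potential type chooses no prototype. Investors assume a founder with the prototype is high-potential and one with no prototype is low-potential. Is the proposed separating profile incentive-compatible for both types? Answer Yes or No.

Under these beliefs, the prototype earns valuation 19 and no prototype earns valuation 10.
high-potential: the prototype nets 19 − 3 = 16; no prototype nets 10. high-potential prefers the prototype.
low-potential: the prototype nets 19 − 8 = 11; no prototype nets 10. low-potential would deviate to the prototype.
low-potential has a profitable deviation, so the profile is not an equilibrium.

No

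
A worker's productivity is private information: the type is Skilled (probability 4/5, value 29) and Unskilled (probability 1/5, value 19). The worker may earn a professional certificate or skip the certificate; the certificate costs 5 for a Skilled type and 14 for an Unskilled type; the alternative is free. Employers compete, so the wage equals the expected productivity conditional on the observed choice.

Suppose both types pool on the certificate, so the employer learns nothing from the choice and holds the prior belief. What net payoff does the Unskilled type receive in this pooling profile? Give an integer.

Pooled wage = 4/5·29 + 1/5·19 = 27.
Unskilled pays cost 14 for the certificate, so net payoff = 27 − 14 = 13.

13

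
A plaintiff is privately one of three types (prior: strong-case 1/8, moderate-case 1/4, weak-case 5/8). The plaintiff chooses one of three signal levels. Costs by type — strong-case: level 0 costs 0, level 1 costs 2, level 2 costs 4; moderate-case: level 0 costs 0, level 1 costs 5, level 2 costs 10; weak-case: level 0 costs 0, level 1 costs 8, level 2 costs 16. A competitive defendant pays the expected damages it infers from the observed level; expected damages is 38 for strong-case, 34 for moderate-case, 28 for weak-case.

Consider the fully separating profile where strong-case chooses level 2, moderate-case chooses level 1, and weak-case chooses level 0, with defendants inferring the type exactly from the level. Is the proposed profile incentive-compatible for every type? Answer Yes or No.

Yes

Separating settlements: level 2 → 38, level 1 → 34, level 0 → 28.
strong-case (assigned level 2): level 0: 28 − 0 = 28; level 1: 34 − 2 = 32; level 2: 38 − 4 = 34. strong-case stays.
moderate-case (assigned level 1): level 0: 28 − 0 = 28; level 1: 34 − 5 = 29; level 2: 38 − 10 = 28. moderate-case stays.
weak-case (assigned level 0): level 0: 28 − 0 = 28; level 1: 34 − 8 = 26; level 2: 38 − 16 = 22. weak-case stays.
Every type prefers its assigned level; separation holds.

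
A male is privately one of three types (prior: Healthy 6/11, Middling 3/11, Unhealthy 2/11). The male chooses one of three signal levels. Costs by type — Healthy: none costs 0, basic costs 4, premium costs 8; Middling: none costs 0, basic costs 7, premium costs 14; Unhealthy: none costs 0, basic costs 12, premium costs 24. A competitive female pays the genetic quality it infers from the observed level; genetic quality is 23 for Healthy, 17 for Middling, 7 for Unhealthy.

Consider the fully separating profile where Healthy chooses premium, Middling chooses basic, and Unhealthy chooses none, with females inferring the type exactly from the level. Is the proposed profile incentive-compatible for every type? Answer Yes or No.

Yes

Separating mating payoffs: premium → 23, basic → 17, none → 7.
Healthy (assigned premium): none: 7 − 0 = 7; basic: 17 − 4 = 13; premium: 23 − 8 = 15. Healthy stays.
Middling (assigned basic): none: 7 − 0 = 7; basic: 17 − 7 = 10; premium: 23 − 14 = 9. Middling stays.
Unhealthy (assigned none): none: 7 − 0 = 7; basic: 17 − 12 = 5; premium: 23 − 24 = -1. Unhealthy stays.
Every type prefers its assigned level; separation holds.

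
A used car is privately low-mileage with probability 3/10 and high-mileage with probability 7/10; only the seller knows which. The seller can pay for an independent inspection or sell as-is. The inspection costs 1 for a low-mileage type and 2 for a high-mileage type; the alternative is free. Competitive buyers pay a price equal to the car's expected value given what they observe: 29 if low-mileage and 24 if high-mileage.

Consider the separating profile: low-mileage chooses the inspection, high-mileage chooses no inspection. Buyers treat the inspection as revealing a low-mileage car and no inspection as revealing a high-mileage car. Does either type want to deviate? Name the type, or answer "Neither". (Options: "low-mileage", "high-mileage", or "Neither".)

The inspection pays 29; no inspection pays 24.
low-mileage: assigned the inspection, nets 29 − 1 = 28; deviating to no inspection nets 24.
high-mileage: assigned no inspection, nets 24; deviating to the inspection nets 29 − 2 = 27.
The high-mileage type gains 3 by deviating.

high-mileage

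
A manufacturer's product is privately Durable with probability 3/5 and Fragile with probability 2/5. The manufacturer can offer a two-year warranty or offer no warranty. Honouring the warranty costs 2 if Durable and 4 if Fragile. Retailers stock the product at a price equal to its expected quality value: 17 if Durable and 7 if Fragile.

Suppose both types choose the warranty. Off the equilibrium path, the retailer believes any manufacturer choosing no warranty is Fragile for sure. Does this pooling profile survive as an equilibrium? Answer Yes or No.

Yes

On path, the retailer holds the prior and pays 3/5·17 + 2/5·7 = 13. Off path (no warranty), believing Fragile, it pays 7.
Durable: the warranty nets 13 − 2 = 11; no warranty nets 7. Durable stays.
Fragile: the warranty nets 13 − 4 = 9; no warranty nets 7. Fragile stays.
No type deviates, so pooling is sustained.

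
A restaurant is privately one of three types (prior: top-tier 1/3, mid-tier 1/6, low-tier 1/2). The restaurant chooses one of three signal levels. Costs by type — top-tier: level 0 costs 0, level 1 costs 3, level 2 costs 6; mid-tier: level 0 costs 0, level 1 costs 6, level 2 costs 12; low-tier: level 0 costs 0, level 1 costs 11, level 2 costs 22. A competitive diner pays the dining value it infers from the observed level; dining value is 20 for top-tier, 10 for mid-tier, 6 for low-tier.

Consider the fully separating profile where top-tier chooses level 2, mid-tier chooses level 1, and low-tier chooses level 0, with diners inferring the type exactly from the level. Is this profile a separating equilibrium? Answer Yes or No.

Separating price premiums: level 2 → 20, level 1 → 10, level 0 → 6.
top-tier (assigned level 2): level 0: 6 − 0 = 6; level 1: 10 − 3 = 7; level 2: 20 − 6 = 14. top-tier stays.
mid-tier (assigned level 1): level 0: 6 − 0 = 6; level 1: 10 − 6 = 4; level 2: 20 − 12 = 8. mid-tier prefers level 2.
low-tier (assigned level 0): level 0: 6 − 0 = 6; level 1: 10 − 11 = -1; level 2: 20 − 22 = -2. low-tier stays.
At least one type deviates; the separating profile fails.

No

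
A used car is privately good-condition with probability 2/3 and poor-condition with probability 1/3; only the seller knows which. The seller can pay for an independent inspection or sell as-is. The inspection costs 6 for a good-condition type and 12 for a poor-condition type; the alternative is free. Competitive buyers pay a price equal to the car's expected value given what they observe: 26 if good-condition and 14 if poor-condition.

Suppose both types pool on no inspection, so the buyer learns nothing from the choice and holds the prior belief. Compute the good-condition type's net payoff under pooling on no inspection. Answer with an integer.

22

Pooled price = 2/3·26 + 1/3·14 = 22.
good-condition pays no cost for no inspection, so net payoff = 22.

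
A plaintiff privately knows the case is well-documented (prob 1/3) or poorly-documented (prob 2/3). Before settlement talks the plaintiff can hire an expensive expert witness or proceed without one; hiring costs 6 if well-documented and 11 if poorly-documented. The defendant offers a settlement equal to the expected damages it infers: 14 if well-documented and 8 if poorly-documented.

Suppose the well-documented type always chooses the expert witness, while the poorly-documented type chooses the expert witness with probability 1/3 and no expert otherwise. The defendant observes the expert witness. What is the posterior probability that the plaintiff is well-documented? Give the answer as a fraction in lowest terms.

P(the expert witness) = (1/3)·1 + (2/3)·(1/3) = 5/9.
By Bayes' rule, P(well-documented | the expert witness) = (1/3) / (5/9) = 3/5.

3/5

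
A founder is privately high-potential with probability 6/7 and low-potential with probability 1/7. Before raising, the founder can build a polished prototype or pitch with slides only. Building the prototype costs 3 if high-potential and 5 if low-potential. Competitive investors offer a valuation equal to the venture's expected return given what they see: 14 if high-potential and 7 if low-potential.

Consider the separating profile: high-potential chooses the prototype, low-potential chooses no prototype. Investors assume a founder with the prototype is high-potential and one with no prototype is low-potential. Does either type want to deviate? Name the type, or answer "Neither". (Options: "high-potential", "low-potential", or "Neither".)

The prototype pays 14; no prototype pays 7.
high-potential: assigned the prototype, nets 14 − 3 = 11; deviating to no prototype nets 7.
low-potential: assigned no prototype, nets 7; deviating to the prototype nets 14 − 5 = 9.
The low-potential type gains 2 by deviating.

low-potential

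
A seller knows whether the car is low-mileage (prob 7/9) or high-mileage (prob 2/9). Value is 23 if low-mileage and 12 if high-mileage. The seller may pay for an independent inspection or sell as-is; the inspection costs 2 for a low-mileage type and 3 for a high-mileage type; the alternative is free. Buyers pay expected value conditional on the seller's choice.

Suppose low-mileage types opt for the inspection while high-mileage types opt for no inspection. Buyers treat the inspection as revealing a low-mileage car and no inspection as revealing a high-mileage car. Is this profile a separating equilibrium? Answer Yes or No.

Under these beliefs, the inspection earns price 23 and no inspection earns price 12.
low-mileage: the inspection nets 23 − 2 = 21; no inspection nets 12. low-mileage prefers the inspection.
high-mileage: the inspection nets 23 − 3 = 20; no inspection nets 12. high-mileage would deviate to the inspection.
high-mileage has a profitable deviation, so the profile is not an equilibrium.

No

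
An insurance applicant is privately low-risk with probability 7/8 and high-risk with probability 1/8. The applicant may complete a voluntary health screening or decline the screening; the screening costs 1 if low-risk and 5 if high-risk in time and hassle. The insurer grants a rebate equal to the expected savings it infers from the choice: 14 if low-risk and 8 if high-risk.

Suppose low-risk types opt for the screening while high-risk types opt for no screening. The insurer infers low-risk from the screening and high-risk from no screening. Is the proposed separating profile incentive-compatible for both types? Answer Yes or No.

No

Under these beliefs, the screening earns rebate 14 and no screening earns rebate 8.
low-risk: the screening nets 14 − 1 = 13; no screening nets 8. low-risk prefers the screening.
high-risk: the screening nets 14 − 5 = 9; no screening nets 8. high-risk would deviate to the screening.
high-risk has a profitable deviation, so the profile is not an equilibrium.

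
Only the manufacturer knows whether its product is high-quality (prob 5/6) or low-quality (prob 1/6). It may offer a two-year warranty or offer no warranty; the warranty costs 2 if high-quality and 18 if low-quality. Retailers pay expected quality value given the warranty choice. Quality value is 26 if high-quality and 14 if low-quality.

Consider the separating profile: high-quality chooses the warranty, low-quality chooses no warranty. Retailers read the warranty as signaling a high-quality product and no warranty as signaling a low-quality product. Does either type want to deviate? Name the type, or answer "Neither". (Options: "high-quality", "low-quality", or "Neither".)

The warranty pays 26; no warranty pays 14.
high-quality: assigned the warranty, nets 26 − 2 = 24; deviating to no warranty nets 14.
low-quality: assigned no warranty, nets 14; deviating to the warranty nets 26 − 18 = 8.
Both types strictly prefer their assigned action; no profitable deviation.

Neither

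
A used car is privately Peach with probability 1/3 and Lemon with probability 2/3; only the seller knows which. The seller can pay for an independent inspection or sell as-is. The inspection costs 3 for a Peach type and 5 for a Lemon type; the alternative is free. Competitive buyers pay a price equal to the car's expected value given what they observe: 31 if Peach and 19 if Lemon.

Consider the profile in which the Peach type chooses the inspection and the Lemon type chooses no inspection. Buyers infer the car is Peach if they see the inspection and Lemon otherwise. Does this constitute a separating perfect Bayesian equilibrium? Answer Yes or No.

No

Under these beliefs, the inspection earns price 31 and no inspection earns price 19.
Peach: the inspection nets 31 − 3 = 28; no inspection nets 19. Peach prefers the inspection.
Lemon: the inspection nets 31 − 5 = 26; no inspection nets 19. Lemon would deviate to the inspection.
Lemon has a profitable deviation, so the profile is not an equilibrium.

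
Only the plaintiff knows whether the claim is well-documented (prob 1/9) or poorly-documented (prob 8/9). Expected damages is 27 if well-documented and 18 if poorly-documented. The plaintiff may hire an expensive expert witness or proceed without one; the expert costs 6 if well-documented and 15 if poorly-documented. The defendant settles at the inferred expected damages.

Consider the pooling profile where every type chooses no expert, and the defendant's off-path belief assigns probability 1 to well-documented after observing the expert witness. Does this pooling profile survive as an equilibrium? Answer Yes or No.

No

On path, the defendant holds the prior and pays 1/9·27 + 8/9·18 = 19. Off path (the expert witness), believing well-documented, it pays 27.
well-documented: no expert nets 19; the expert witness nets 27 − 6 = 21. well-documented would deviate.
poorly-documented: no expert nets 19; the expert witness nets 27 − 15 = 12. poorly-documented stays.
A type deviates, so pooling fails.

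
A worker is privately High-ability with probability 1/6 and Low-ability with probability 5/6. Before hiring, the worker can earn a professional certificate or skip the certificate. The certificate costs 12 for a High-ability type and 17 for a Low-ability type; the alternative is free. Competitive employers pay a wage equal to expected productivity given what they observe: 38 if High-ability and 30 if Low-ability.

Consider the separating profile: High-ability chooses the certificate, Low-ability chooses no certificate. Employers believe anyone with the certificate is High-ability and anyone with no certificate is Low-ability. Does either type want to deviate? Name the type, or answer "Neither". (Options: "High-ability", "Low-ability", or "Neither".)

High-ability

The certificate pays 38; no certificate pays 30.
High-ability: assigned the certificate, nets 38 − 12 = 26; deviating to no certificate nets 30.
Low-ability: assigned no certificate, nets 30; deviating to the certificate nets 38 − 17 = 21.
The High-ability type gains 4 by deviating.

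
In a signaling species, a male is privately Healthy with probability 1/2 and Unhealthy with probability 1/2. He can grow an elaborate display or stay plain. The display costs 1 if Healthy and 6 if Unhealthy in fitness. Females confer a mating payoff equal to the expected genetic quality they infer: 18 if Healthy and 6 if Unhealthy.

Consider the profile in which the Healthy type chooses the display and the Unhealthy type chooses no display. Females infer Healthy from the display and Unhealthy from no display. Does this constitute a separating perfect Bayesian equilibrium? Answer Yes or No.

Under these beliefs, the display earns mating payoff 18 and no display earns mating payoff 6.
Healthy: the display nets 18 − 1 = 17; no display nets 6. Healthy prefers the display.
Unhealthy: the display nets 18 − 6 = 12; no display nets 6. Unhealthy would deviate to the display.
Unhealthy has a profitable deviation, so the profile is not an equilibrium.

No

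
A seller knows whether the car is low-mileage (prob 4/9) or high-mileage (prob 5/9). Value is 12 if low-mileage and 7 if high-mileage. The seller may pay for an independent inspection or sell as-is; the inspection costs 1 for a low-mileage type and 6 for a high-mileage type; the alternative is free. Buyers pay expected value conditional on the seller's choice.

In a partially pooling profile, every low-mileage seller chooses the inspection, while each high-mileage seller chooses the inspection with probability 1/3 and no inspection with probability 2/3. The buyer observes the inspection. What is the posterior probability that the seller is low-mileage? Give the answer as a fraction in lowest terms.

P(the inspection) = (4/9)·1 + (5/9)·(1/3) = 17/27.
By Bayes' rule, P(low-mileage | the inspection) = (4/9) / (17/27) = 12/17.

12/17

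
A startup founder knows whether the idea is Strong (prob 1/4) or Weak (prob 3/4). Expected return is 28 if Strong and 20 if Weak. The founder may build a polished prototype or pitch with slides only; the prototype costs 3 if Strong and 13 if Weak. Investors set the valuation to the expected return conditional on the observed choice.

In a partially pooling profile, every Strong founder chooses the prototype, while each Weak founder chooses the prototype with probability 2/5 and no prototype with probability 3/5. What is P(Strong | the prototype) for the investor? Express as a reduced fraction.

5/11

P(the prototype) = (1/4)·1 + (3/4)·(2/5) = 11/20.
By Bayes' rule, P(Strong | the prototype) = (1/4) / (11/20) = 5/11.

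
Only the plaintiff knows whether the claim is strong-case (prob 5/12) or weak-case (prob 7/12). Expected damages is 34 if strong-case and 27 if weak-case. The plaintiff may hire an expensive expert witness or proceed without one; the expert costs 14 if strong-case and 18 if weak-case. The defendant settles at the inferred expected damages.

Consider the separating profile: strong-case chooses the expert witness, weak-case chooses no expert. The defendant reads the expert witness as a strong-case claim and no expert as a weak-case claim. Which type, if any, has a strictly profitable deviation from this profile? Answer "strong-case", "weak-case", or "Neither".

strong-case

The expert witness pays 34; no expert pays 27.
strong-case: assigned the expert witness, nets 34 − 14 = 20; deviating to no expert nets 27.
weak-case: assigned no expert, nets 27; deviating to the expert witness nets 34 − 18 = 16.
The strong-case type gains 7 by deviating.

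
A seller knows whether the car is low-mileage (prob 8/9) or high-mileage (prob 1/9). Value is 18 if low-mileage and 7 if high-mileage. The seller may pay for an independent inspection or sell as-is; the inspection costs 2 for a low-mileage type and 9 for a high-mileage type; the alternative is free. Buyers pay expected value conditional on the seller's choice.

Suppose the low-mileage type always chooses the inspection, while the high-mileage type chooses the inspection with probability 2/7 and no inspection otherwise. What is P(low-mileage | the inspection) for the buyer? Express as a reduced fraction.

28/29

P(the inspection) = (8/9)·1 + (1/9)·(2/7) = 58/63.
By Bayes' rule, P(low-mileage | the inspection) = (8/9) / (58/63) = 28/29.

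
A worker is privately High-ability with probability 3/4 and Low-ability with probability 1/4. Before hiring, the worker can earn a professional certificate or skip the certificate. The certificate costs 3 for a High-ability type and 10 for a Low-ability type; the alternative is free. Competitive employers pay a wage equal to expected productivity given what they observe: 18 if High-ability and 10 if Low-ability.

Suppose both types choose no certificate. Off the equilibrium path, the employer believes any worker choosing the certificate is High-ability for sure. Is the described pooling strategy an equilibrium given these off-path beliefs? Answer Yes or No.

Yes

On path, the employer holds the prior and pays 3/4·18 + 1/4·10 = 16. Off path (the certificate), believing High-ability, it pays 18.
High-ability: no certificate nets 16; the certificate nets 18 − 3 = 15. High-ability stays.
Low-ability: no certificate nets 16; the certificate nets 18 − 10 = 8. Low-ability stays.
No type deviates, so pooling is sustained.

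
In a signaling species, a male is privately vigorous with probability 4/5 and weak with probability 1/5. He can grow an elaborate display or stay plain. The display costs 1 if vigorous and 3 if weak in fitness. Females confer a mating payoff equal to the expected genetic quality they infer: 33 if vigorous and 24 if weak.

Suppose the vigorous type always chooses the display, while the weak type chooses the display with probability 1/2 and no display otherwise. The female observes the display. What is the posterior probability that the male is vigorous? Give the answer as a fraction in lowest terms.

P(the display) = (4/5)·1 + (1/5)·(1/2) = 9/10.
By Bayes' rule, P(vigorous | the display) = (4/5) / (9/10) = 8/9.

8/9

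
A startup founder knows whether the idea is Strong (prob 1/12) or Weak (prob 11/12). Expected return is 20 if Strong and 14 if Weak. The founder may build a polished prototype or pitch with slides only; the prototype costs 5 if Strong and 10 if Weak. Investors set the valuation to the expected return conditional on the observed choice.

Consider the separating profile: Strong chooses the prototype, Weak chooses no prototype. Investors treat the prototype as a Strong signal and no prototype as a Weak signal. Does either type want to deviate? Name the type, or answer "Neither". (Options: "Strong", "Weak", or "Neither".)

Neither

The prototype pays 20; no prototype pays 14.
Strong: assigned the prototype, nets 20 − 5 = 15; deviating to no prototype nets 14.
Weak: assigned no prototype, nets 14; deviating to the prototype nets 20 − 10 = 10.
Both types strictly prefer their assigned action; no profitable deviation.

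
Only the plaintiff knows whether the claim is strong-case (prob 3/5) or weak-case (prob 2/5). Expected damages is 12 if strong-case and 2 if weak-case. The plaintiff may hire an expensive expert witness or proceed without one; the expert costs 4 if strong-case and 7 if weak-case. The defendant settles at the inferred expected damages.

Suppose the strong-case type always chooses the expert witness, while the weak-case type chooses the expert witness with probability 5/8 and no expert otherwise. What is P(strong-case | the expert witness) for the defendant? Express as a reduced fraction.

P(the expert witness) = (3/5)·1 + (2/5)·(5/8) = 17/20.
By Bayes' rule, P(strong-case | the expert witness) = (3/5) / (17/20) = 12/17.

12/17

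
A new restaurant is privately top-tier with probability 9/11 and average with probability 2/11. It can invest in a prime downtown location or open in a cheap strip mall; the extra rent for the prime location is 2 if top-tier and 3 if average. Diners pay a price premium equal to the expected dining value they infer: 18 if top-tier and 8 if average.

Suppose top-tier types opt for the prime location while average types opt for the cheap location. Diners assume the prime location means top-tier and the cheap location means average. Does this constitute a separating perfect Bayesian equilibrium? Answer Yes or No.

Under these beliefs, the prime location earns price premium 18 and the cheap location earns price premium 8.
top-tier: the prime location nets 18 − 2 = 16; the cheap location nets 8. top-tier prefers the prime location.
average: the prime location nets 18 − 3 = 15; the cheap location nets 8. average would deviate to the prime location.
average has a profitable deviation, so the profile is not an equilibrium.

No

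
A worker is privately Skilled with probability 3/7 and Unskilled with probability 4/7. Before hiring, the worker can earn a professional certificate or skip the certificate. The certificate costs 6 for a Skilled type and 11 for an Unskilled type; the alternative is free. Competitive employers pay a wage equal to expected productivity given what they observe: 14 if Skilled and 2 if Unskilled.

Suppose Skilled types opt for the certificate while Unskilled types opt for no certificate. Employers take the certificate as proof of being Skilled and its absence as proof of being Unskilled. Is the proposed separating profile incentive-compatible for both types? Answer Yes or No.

No

Under these beliefs, the certificate earns wage 14 and no certificate earns wage 2.
Skilled: the certificate nets 14 − 6 = 8; no certificate nets 2. Skilled prefers the certificate.
Unskilled: the certificate nets 14 − 11 = 3; no certificate nets 2. Unskilled would deviate to the certificate.
Unskilled has a profitable deviation, so the profile is not an equilibrium.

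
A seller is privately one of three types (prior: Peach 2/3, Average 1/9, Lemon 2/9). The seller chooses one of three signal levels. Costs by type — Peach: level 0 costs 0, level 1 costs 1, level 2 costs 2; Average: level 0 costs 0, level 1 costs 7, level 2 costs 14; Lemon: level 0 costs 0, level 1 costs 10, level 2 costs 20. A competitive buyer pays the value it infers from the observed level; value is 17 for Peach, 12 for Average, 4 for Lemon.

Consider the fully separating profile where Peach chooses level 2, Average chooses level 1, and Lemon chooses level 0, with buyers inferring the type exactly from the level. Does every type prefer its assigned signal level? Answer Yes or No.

Separating prices: level 2 → 17, level 1 → 12, level 0 → 4.
Peach (assigned level 2): level 0: 4 − 0 = 4; level 1: 12 − 1 = 11; level 2: 17 − 2 = 15. Peach stays.
Average (assigned level 1): level 0: 4 − 0 = 4; level 1: 12 − 7 = 5; level 2: 17 − 14 = 3. Average stays.
Lemon (assigned level 0): level 0: 4 − 0 = 4; level 1: 12 − 10 = 2; level 2: 17 − 20 = -3. Lemon stays.
Every type prefers its assigned level; separation holds.

Yes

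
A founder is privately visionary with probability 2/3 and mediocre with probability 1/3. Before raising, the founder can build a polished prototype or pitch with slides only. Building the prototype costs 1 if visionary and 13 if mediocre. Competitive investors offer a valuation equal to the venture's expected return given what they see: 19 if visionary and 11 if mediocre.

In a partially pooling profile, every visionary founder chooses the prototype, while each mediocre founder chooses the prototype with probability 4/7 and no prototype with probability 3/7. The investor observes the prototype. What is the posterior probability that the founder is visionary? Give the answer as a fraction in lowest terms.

P(the prototype) = (2/3)·1 + (1/3)·(4/7) = 6/7.
By Bayes' rule, P(visionary | the prototype) = (2/3) / (6/7) = 7/9.

7/9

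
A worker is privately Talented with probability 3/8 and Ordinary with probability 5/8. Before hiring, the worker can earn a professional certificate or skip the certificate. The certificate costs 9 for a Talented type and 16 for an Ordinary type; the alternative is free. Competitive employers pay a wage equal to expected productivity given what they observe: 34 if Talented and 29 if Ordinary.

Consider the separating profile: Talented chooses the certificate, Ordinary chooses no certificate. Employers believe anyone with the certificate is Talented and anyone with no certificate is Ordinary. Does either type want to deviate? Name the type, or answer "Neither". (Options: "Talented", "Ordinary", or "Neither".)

The certificate pays 34; no certificate pays 29.
Talented: assigned the certificate, nets 34 − 9 = 25; deviating to no certificate nets 29.
Ordinary: assigned no certificate, nets 29; deviating to the certificate nets 34 − 16 = 18.
The Talented type gains 4 by deviating.

Talented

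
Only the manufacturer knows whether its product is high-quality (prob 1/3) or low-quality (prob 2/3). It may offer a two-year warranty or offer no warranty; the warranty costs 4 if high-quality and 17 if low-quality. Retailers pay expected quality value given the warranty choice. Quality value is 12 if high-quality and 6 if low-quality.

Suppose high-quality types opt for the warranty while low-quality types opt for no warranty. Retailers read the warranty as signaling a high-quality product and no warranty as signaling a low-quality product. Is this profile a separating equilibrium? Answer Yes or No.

Under these beliefs, the warranty earns price 12 and no warranty earns price 6.
high-quality: the warranty nets 12 − 4 = 8; no warranty nets 6. high-quality prefers the warranty.
low-quality: the warranty nets 12 − 17 = -5; no warranty nets 6. low-quality prefers no warranty.
Neither type deviates, so the separating profile is an equilibrium.

Yes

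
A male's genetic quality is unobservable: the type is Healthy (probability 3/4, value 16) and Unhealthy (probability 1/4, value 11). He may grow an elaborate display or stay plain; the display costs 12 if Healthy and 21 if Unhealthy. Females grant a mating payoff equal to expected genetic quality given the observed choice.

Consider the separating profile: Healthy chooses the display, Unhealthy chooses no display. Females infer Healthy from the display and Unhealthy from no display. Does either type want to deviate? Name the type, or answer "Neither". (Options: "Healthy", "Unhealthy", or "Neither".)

Healthy

The display pays 16; no display pays 11.
Healthy: assigned the display, nets 16 − 12 = 4; deviating to no display nets 11.
Unhealthy: assigned no display, nets 11; deviating to the display nets 16 − 21 = -5.
The Healthy type gains 7 by deviating.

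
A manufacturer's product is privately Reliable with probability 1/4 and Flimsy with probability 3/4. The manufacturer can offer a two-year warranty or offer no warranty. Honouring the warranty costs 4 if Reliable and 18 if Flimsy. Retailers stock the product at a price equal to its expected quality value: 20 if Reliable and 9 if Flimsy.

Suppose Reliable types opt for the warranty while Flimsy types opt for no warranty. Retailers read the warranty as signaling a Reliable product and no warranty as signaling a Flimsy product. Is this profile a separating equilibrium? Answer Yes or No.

Under these beliefs, the warranty earns price 20 and no warranty earns price 9.
Reliable: the warranty nets 20 − 4 = 16; no warranty nets 9. Reliable prefers the warranty.
Flimsy: the warranty nets 20 − 18 = 2; no warranty nets 9. Flimsy prefers no warranty.
Neither type deviates, so the separating profile is an equilibrium.

Yes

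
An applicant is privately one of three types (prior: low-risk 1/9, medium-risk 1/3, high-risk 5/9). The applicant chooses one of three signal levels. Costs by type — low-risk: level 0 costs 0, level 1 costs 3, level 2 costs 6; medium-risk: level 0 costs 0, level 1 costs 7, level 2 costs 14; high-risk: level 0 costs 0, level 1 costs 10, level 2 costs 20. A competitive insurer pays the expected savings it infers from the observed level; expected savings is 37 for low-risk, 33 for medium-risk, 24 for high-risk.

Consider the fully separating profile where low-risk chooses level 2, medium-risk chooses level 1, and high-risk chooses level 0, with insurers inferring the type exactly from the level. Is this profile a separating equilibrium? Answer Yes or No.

Yes

Separating rebates: level 2 → 37, level 1 → 33, level 0 → 24.
low-risk (assigned level 2): level 0: 24 − 0 = 24; level 1: 33 − 3 = 30; level 2: 37 − 6 = 31. low-risk stays.
medium-risk (assigned level 1): level 0: 24 − 0 = 24; level 1: 33 − 7 = 26; level 2: 37 − 14 = 23. medium-risk stays.
high-risk (assigned level 0): level 0: 24 − 0 = 24; level 1: 33 − 10 = 23; level 2: 37 − 20 = 17. high-risk stays.
Every type prefers its assigned level; separation holds.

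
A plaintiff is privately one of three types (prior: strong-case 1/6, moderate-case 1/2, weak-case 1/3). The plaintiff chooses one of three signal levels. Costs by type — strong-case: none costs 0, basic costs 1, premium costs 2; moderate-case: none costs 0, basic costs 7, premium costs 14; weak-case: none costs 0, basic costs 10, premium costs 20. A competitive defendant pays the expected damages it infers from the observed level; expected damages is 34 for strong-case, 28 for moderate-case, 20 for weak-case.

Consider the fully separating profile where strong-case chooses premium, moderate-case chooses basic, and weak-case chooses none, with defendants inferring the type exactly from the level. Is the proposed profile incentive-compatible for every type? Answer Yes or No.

Separating settlements: premium → 34, basic → 28, none → 20.
strong-case (assigned premium): none: 20 − 0 = 20; basic: 28 − 1 = 27; premium: 34 − 2 = 32. strong-case stays.
moderate-case (assigned basic): none: 20 − 0 = 20; basic: 28 − 7 = 21; premium: 34 − 14 = 20. moderate-case stays.
weak-case (assigned none): none: 20 − 0 = 20; basic: 28 − 10 = 18; premium: 34 − 20 = 14. weak-case stays.
Every type prefers its assigned level; separation holds.

Yes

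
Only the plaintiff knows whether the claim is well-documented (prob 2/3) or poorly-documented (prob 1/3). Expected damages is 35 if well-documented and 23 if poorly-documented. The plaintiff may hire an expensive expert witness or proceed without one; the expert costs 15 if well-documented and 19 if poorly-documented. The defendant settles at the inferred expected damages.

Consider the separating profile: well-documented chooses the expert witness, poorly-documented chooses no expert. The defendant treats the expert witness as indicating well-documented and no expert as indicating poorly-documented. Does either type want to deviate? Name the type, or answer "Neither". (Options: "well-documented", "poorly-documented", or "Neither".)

well-documented

The expert witness pays 35; no expert pays 23.
well-documented: assigned the expert witness, nets 35 − 15 = 20; deviating to no expert nets 23.
poorly-documented: assigned no expert, nets 23; deviating to the expert witness nets 35 − 19 = 16.
The well-documented type gains 3 by deviating.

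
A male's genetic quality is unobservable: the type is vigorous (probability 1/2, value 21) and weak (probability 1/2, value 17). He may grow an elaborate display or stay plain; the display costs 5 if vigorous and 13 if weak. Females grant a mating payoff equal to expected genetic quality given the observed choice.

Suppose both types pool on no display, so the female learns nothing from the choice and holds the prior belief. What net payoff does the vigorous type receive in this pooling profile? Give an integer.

19

Pooled mating payoff = 1/2·21 + 1/2·17 = 19.
vigorous pays no cost for no display, so net payoff = 19.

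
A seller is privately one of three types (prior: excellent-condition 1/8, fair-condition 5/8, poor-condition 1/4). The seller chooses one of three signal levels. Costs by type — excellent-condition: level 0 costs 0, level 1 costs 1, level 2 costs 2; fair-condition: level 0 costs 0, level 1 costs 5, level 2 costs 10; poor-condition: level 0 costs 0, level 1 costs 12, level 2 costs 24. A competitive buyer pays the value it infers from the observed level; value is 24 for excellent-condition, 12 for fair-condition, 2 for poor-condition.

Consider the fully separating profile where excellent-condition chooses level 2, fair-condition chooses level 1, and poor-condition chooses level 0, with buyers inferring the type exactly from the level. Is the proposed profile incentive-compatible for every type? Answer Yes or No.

No

Separating prices: level 2 → 24, level 1 → 12, level 0 → 2.
excellent-condition (assigned level 2): level 0: 2 − 0 = 2; level 1: 12 − 1 = 11; level 2: 24 − 2 = 22. excellent-condition stays.
fair-condition (assigned level 1): level 0: 2 − 0 = 2; level 1: 12 − 5 = 7; level 2: 24 − 10 = 14. fair-condition prefers level 2.
poor-condition (assigned level 0): level 0: 2 − 0 = 2; level 1: 12 − 12 = 0; level 2: 24 − 24 = 0. poor-condition stays.
At least one type deviates; the separating profile fails.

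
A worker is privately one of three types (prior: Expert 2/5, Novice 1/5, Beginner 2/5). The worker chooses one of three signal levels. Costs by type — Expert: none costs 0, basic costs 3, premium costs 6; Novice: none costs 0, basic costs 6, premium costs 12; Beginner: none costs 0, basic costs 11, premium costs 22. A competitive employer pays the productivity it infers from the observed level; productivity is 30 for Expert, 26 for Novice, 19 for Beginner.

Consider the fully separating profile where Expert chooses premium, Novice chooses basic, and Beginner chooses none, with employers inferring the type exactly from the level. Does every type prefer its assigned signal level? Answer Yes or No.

Separating wages: premium → 30, basic → 26, none → 19.
Expert (assigned premium): none: 19 − 0 = 19; basic: 26 − 3 = 23; premium: 30 − 6 = 24. Expert stays.
Novice (assigned basic): none: 19 − 0 = 19; basic: 26 − 6 = 20; premium: 30 − 12 = 18. Novice stays.
Beginner (assigned none): none: 19 − 0 = 19; basic: 26 − 11 = 15; premium: 30 − 22 = 8. Beginner stays.
Every type prefers its assigned level; separation holds.

Yes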